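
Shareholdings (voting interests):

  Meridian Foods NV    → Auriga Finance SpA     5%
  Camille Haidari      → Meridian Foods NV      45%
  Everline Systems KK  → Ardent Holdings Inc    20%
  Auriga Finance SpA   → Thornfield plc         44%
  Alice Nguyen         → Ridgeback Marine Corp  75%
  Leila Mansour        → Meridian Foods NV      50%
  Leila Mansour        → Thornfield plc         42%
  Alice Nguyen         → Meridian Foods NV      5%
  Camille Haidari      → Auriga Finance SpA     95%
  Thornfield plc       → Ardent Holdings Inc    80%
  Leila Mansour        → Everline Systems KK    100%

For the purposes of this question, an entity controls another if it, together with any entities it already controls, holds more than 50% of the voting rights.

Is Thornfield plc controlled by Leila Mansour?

No

Leila holds 100% of Everline, so Leila controls Everline.
In Thornfield, Leila's side holds only 42%, not > 50%.
So Leila does not control Thornfield.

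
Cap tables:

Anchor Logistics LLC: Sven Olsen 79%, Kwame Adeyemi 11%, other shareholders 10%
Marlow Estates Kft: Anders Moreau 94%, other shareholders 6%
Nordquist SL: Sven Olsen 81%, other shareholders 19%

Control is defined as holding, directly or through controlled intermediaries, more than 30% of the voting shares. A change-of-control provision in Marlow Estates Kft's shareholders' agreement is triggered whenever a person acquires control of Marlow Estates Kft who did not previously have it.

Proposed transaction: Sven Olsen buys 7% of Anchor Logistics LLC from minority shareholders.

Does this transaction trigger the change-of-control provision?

The purchase changes only Sven's holdings, so Sven is the only person who could newly come to control Marlow.
Sven holds 79% of Anchor, so Sven controls Anchor.
Sven holds 81% of Nordquist, so Sven controls Nordquist.
Neither Sven nor any entity Sven controls holds any voting interest in Marlow.
So before the transaction, Sven does not control Marlow.
After the purchase, Sven's direct stake in Anchor rises to 79% + 7% = 86%.
Sven holds 86% of Anchor, so Sven controls Anchor.
After the transaction, neither Sven nor any entity Sven controls holds a voting interest in Marlow, so Sven still does not control it.
No new person acquires control, so the clause is not triggered.

No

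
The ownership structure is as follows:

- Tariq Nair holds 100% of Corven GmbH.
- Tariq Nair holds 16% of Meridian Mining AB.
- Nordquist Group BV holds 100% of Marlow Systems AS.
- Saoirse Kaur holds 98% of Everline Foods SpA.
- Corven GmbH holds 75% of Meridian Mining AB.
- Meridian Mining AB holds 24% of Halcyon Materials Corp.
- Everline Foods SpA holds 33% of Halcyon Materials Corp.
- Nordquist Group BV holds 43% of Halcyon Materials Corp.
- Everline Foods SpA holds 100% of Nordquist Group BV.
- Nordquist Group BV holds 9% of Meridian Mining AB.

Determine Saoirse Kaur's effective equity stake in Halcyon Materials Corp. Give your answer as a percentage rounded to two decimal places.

76.60%

Saoirse reaches Halcyon along 3 paths.
Via Everline → Nordquist: 98% × 100% × 43% = 42.14%.
Via Everline: 98% × 33% = 32.34%.
Via Everline → Nordquist → Meridian: 98% × 100% × 9% × 24% = 2.1168%.
Total: 42.14% + 32.34% + 2.1168% = 76.5968%.
Rounded: 76.60%.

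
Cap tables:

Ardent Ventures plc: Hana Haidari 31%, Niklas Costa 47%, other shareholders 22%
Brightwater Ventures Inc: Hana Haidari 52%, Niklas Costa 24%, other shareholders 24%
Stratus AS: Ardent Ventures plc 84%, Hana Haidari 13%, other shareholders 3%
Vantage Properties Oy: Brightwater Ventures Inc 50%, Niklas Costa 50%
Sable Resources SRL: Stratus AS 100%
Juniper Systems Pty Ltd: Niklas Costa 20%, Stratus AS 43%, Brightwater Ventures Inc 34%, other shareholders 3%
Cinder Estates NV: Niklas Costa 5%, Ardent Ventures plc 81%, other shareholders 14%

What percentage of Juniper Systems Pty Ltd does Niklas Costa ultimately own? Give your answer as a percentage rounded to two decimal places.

45.14%

Niklas reaches Juniper along 3 paths.
Direct stake: 20% = 20%.
Via Ardent → Stratus: 47% × 84% × 43% = 16.9764%.
Via Brightwater: 24% × 34% = 8.16%.
Total: 20% + 16.9764% + 8.16% = 45.1364%.
Rounded: 45.14%.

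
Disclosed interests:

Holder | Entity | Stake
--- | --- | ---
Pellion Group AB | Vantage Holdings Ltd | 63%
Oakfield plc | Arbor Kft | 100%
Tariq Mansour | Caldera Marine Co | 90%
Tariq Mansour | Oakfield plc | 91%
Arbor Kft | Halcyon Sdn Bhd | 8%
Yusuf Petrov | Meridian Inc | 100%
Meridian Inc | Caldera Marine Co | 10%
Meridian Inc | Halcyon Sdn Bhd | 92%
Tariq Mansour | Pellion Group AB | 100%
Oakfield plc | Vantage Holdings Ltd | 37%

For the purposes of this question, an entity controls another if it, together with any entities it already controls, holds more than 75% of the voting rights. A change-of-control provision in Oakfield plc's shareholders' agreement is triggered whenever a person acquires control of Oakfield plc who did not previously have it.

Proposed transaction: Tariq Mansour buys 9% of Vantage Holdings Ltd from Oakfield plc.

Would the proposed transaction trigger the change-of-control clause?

No

The purchase adds only to Tariq's holdings (Oakfield's stake shrinks), so Tariq is the only person who could newly come to control Oakfield.
Tariq holds 91% of Oakfield, so Tariq controls Oakfield.
So Tariq already controls Oakfield before the transaction.
After the purchase, Tariq holds 9% of Vantage directly, and Oakfield's stake falls to 28%.
Tariq controlled Oakfield already, so this is not a new person acquiring control; every other person's position is unchanged or reduced.
No new person acquires control, so the clause is not triggered.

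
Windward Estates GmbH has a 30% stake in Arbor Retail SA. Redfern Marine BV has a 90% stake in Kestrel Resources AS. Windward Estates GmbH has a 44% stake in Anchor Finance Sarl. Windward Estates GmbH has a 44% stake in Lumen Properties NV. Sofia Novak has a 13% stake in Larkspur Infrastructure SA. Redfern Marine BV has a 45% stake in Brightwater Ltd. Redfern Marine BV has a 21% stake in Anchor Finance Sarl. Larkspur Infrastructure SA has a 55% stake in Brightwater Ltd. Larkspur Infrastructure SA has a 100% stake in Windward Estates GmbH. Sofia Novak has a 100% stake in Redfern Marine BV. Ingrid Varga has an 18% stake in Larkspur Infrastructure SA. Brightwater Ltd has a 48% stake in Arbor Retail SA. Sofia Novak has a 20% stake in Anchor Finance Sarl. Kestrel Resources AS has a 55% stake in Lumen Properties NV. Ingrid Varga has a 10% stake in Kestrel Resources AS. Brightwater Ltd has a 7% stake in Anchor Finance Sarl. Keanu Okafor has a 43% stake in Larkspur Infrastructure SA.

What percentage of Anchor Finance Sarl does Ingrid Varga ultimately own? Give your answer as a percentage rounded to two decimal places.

8.61%

Ingrid reaches Anchor along 2 paths.
Via Larkspur → Windward: 18% × 100% × 44% = 7.92%.
Via Larkspur → Brightwater: 18% × 55% × 7% = 0.693%.
Total: 7.92% + 0.693% = 8.613%.
Rounded: 8.61%.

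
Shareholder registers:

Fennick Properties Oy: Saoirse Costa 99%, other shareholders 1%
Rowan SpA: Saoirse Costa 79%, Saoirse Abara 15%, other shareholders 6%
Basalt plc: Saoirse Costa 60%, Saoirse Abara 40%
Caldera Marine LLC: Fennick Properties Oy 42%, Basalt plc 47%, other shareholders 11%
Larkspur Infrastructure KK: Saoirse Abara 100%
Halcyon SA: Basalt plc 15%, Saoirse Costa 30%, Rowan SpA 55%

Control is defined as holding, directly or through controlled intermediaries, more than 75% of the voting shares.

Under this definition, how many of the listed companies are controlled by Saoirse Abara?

Saoirse Abara holds 100% of Larkspur, so Saoirse Abara controls Larkspur.
No other company's threshold is met.
Saoirse Abara controls 1 company.

1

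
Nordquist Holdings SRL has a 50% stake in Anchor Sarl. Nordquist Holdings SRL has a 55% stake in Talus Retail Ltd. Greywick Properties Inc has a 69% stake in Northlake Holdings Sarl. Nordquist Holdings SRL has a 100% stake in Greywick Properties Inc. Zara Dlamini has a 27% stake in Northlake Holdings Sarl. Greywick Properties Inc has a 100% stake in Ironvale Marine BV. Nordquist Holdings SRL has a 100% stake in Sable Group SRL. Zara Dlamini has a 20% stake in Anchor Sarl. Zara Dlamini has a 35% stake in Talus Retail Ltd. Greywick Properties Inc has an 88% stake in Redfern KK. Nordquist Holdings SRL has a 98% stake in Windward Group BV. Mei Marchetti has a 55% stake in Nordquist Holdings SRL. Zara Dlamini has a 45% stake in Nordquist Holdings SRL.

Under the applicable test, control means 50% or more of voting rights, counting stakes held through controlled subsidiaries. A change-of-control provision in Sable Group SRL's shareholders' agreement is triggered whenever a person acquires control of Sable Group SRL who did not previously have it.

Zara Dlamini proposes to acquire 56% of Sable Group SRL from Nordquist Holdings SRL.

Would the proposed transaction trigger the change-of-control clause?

Yes

The purchase adds only to Zara's holdings (Nordquist's stake shrinks), so Zara is the only person who could newly come to control Sable.
Zara's largest direct stake is 45% in Nordquist, which does not meet the threshold, so Zara controls no company.
Neither Zara nor any entity Zara controls holds any voting interest in Sable.
So before the transaction, Zara does not control Sable.
After the purchase, Zara holds 56% of Sable directly, and Nordquist's stake falls to 44%.
Zara holds 56% of Sable, so Zara controls Sable.
Zara did not control Sable before and does after, so the clause is triggered.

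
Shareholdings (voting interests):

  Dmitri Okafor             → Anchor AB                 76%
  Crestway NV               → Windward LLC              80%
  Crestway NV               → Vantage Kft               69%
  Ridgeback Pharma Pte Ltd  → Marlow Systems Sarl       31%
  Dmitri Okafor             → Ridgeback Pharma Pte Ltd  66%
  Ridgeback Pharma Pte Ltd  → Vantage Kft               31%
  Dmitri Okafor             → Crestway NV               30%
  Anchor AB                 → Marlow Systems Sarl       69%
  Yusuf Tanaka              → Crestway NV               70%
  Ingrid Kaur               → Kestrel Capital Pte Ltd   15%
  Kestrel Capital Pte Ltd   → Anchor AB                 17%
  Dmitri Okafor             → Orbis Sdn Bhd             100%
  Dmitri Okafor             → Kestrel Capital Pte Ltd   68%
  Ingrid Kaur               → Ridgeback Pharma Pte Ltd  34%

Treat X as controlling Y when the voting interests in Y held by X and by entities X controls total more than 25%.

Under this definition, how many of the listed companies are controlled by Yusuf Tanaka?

3

Yusuf holds 70% of Crestway, so Yusuf controls Crestway.
Crestway holds 80% of Windward, so Yusuf controls Windward.
Crestway holds 69% of Vantage, so Yusuf controls Vantage.
No other company's threshold is met.
Yusuf controls 3 companies.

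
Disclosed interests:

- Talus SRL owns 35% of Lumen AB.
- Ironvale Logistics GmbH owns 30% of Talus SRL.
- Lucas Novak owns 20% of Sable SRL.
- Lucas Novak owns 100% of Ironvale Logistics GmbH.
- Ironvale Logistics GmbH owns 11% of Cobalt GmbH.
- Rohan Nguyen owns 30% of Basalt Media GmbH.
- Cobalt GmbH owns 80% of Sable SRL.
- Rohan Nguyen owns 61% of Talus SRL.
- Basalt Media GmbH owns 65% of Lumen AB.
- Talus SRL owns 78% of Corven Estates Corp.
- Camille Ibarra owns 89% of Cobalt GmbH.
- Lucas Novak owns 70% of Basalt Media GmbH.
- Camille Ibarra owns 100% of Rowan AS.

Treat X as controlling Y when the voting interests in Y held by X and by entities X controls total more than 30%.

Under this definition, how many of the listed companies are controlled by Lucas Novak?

Lucas holds 100% of Ironvale, so Lucas controls Ironvale.
Lucas holds 70% of Basalt, so Lucas controls Basalt.
Basalt holds 65% of Lumen, so Lucas controls Lumen.
No other company's threshold is met.
Lucas controls 3 companies.

3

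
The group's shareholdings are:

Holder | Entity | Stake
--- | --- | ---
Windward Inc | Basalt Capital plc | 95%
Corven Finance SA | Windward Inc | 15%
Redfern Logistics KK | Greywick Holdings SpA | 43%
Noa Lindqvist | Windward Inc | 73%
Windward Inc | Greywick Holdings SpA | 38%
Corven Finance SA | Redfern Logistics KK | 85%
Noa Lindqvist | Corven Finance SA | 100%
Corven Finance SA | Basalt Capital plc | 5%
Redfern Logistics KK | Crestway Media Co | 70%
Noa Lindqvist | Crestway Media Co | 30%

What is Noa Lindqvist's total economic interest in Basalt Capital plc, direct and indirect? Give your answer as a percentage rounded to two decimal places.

Noa reaches Basalt along 3 paths.
Via Corven → Windward: 100% × 15% × 95% = 14.25%.
Via Windward: 73% × 95% = 69.35%.
Via Corven: 100% × 5% = 5%.
Total: 14.25% + 69.35% + 5% = 88.6%.
Rounded: 88.60%.

88.60%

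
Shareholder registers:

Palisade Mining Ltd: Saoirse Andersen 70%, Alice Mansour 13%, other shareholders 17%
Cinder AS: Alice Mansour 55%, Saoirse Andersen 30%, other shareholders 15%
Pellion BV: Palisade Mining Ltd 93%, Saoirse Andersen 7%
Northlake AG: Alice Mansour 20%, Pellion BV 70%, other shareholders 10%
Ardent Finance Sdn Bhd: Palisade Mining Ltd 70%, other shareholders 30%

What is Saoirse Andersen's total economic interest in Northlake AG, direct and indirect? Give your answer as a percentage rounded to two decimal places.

Saoirse reaches Northlake along 2 paths.
Via Palisade → Pellion: 70% × 93% × 70% = 45.57%.
Via Pellion: 7% × 70% = 4.9%.
Total: 45.57% + 4.9% = 50.47%.

50.47%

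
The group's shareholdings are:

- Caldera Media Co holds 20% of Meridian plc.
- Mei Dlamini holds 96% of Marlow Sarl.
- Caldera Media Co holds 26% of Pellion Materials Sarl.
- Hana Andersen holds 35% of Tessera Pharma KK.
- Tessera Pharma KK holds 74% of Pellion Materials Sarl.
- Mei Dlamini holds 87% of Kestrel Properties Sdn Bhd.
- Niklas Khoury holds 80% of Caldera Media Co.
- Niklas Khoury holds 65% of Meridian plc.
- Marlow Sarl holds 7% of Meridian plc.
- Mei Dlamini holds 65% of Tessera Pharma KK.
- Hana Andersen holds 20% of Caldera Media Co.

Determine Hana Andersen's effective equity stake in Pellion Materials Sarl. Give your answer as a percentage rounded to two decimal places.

31.10%

Hana reaches Pellion along 2 paths.
Via Caldera: 20% × 26% = 5.2%.
Via Tessera: 35% × 74% = 25.9%.
Total: 5.2% + 25.9% = 31.1%.
Rounded: 31.10%.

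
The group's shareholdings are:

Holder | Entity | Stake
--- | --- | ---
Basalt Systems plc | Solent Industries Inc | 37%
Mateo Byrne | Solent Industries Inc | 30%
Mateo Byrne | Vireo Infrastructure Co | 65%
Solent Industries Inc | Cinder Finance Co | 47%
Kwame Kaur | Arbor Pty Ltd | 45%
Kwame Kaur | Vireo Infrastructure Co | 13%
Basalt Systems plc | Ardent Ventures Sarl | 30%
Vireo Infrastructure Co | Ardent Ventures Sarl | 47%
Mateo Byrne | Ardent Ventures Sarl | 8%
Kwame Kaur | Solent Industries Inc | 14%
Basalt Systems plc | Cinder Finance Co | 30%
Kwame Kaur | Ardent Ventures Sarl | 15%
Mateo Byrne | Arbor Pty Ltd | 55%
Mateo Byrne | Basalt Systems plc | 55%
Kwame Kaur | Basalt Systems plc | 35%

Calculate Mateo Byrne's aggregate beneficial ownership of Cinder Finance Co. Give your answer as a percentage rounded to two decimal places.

40.16%

Mateo reaches Cinder along 3 paths.
Via Basalt → Solent: 55% × 37% × 47% = 9.5645%.
Via Solent: 30% × 47% = 14.1%.
Via Basalt: 55% × 30% = 16.5%.
Total: 9.5645% + 14.1% + 16.5% = 40.1645%.
Rounded: 40.16%.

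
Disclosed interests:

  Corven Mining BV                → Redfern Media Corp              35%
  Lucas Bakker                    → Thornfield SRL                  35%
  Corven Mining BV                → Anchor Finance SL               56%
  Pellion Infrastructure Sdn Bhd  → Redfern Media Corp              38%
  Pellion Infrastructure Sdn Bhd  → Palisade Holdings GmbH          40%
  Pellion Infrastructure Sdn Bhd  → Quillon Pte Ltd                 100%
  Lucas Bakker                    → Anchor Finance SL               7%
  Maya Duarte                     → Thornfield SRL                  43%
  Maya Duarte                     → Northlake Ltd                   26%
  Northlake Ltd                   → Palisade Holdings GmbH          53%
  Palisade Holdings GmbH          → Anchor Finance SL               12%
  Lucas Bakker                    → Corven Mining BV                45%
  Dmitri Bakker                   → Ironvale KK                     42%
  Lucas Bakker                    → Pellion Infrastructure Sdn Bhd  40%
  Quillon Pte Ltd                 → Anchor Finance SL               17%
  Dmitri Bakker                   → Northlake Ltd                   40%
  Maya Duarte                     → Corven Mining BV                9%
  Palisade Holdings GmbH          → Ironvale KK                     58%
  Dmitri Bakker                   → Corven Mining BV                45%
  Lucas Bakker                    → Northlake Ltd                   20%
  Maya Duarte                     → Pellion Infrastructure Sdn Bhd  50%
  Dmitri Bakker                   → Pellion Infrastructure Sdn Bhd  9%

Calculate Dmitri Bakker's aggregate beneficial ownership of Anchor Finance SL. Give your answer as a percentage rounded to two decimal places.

29.71%

Dmitri reaches Anchor along 4 paths.
Via Corven: 45% × 56% = 25.2%.
Via Pellion → Palisade: 9% × 40% × 12% = 0.432%.
Via Northlake → Palisade: 40% × 53% × 12% = 2.544%.
Via Pellion → Quillon: 9% × 100% × 17% = 1.53%.
Total: 25.2% + 0.432% + 2.544% + 1.53% = 29.706%.
Rounded: 29.71%.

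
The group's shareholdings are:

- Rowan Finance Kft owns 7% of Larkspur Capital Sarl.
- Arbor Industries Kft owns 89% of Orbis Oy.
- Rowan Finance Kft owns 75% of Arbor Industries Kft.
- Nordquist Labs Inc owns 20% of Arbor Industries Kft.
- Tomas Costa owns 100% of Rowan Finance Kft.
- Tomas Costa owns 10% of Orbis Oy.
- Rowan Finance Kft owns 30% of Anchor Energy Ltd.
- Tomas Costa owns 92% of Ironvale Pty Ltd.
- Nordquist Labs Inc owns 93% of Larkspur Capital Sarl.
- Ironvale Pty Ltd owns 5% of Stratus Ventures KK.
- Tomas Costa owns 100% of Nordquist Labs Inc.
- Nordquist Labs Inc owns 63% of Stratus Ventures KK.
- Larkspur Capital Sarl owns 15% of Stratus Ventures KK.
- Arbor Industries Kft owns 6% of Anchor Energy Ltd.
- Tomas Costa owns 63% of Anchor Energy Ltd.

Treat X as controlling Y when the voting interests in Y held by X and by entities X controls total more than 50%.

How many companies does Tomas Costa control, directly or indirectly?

8

Tomas holds 100% of Nordquist, so Tomas controls Nordquist.
Tomas holds 100% of Rowan, so Tomas controls Rowan.
Nordquist and Rowan together hold 20% + 75% = 95% of Arbor, so Tomas controls Arbor.
Nordquist and Rowan together hold 93% + 7% = 100% of Larkspur, so Tomas controls Larkspur.
Tomas and Rowan and Arbor together hold 63% + 30% + 6% = 99% of Anchor, so Tomas controls Anchor.
Tomas holds 92% of Ironvale, so Tomas controls Ironvale.
Arbor and Tomas together hold 89% + 10% = 99% of Orbis, so Tomas controls Orbis.
Larkspur and Nordquist and Ironvale together hold 15% + 63% + 5% = 83% of Stratus, so Tomas controls Stratus.
Tomas controls 8 companies.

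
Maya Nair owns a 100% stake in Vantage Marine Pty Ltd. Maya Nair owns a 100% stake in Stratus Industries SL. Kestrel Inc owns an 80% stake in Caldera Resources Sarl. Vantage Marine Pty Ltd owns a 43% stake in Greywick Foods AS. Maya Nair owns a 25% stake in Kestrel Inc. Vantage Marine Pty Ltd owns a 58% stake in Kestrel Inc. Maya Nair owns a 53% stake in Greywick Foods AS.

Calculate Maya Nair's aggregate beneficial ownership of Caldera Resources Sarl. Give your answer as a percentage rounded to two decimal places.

66.40%

Maya reaches Caldera along 2 paths.
Via Vantage → Kestrel: 100% × 58% × 80% = 46.4%.
Via Kestrel: 25% × 80% = 20%.
Total: 46.4% + 20% = 66.4%.
Rounded: 66.40%.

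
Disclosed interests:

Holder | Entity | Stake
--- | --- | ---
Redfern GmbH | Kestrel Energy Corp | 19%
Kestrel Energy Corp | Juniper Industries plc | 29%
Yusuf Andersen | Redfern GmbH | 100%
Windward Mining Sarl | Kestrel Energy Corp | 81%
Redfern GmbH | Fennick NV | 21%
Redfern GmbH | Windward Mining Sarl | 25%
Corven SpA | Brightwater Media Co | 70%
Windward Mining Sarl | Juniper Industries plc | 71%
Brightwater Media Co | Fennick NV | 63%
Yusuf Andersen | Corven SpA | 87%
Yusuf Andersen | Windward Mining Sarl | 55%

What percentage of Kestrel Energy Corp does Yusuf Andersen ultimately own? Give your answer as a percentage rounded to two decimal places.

Yusuf reaches Kestrel along 3 paths.
Via Redfern → Windward: 100% × 25% × 81% = 20.25%.
Via Windward: 55% × 81% = 44.55%.
Via Redfern: 100% × 19% = 19%.
Total: 20.25% + 44.55% + 19% = 83.8%.
Rounded: 83.80%.

83.80%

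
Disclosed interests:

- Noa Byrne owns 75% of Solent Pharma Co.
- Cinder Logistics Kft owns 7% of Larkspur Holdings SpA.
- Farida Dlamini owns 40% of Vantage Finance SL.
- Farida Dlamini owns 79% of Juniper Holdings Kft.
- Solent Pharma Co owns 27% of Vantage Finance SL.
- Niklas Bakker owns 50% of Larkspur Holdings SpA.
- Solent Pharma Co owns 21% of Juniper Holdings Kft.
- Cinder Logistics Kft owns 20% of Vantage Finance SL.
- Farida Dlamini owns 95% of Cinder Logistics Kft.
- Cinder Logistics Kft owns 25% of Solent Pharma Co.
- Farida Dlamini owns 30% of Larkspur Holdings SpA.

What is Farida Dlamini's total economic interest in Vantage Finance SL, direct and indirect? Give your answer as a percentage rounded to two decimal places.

65.41%

Farida reaches Vantage along 3 paths.
Direct stake: 40% = 40%.
Via Cinder: 95% × 20% = 19%.
Via Cinder → Solent: 95% × 25% × 27% = 6.4125%.
Total: 40% + 19% + 6.4125% = 65.4125%.
Rounded: 65.41%.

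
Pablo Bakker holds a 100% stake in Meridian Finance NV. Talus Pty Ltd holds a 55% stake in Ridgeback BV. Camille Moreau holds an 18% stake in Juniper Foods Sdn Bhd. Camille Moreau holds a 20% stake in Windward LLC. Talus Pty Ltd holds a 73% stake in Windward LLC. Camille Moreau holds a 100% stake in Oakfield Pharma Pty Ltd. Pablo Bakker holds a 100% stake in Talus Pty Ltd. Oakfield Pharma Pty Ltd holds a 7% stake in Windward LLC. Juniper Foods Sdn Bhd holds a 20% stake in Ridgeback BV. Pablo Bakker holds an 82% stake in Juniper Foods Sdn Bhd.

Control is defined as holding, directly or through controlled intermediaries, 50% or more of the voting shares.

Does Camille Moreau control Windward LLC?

Camille holds 100% of Oakfield, so Camille controls Oakfield.
In Windward, Camille's side holds only 20% + 7% = 27%, not ≥ 50%.
So Camille does not control Windward.

No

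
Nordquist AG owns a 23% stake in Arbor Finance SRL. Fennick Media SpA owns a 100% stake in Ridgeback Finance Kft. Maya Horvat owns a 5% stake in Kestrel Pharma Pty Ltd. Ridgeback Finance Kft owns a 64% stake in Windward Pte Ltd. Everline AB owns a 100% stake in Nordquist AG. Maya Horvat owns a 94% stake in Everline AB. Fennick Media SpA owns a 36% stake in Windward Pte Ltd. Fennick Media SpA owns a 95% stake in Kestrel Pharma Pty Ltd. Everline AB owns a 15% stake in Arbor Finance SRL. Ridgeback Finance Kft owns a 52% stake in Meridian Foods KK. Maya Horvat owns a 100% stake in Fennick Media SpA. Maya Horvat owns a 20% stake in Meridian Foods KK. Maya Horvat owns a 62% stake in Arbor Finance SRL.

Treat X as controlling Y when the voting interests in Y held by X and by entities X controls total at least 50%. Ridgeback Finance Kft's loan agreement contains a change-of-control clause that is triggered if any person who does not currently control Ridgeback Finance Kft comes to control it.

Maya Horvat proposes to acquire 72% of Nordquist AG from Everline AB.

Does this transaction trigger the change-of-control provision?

The purchase adds only to Maya's holdings (Everline's stake shrinks), so Maya is the only person who could newly come to control Ridgeback.
Maya holds 100% of Fennick, so Maya controls Fennick.
Fennick holds 100% of Ridgeback, so Maya controls Ridgeback.
So Maya already controls Ridgeback before the transaction.
After the purchase, Maya holds 72% of Nordquist directly, and Everline's stake falls to 28%.
Maya controlled Ridgeback already, so this is not a new person acquiring control; every other person's position is unchanged or reduced.
No new person acquires control, so the clause is not triggered.

No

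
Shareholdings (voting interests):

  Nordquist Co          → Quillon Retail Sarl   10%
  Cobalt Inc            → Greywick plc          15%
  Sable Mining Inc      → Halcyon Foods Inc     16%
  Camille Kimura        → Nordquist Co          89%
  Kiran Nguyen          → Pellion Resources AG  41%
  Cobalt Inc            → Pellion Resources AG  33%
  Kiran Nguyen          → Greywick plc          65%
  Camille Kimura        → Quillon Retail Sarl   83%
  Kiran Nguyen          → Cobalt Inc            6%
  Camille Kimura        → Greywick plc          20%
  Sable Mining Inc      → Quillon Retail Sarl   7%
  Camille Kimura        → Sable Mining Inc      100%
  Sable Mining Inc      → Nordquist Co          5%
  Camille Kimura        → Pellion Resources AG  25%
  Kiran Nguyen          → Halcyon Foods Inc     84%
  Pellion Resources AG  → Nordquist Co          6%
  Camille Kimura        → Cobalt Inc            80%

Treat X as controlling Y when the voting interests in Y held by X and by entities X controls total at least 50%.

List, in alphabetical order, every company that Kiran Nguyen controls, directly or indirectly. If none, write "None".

Greywick plc, Halcyon Foods Inc

Kiran holds 65% of Greywick, so Kiran controls Greywick.
Kiran holds 84% of Halcyon, so Kiran controls Halcyon.
No other company's threshold is met.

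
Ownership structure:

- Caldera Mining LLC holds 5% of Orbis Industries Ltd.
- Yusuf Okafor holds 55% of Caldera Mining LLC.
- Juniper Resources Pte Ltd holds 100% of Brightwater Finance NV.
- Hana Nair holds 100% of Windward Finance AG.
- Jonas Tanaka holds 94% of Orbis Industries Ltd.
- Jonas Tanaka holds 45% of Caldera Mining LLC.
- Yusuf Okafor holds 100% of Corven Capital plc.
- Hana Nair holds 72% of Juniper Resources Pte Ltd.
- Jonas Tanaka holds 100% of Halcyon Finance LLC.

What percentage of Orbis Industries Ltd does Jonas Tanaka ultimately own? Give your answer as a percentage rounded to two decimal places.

Jonas reaches Orbis along 2 paths.
Direct stake: 94% = 94%.
Via Caldera: 45% × 5% = 2.25%.
Total: 94% + 2.25% = 96.25%.

96.25%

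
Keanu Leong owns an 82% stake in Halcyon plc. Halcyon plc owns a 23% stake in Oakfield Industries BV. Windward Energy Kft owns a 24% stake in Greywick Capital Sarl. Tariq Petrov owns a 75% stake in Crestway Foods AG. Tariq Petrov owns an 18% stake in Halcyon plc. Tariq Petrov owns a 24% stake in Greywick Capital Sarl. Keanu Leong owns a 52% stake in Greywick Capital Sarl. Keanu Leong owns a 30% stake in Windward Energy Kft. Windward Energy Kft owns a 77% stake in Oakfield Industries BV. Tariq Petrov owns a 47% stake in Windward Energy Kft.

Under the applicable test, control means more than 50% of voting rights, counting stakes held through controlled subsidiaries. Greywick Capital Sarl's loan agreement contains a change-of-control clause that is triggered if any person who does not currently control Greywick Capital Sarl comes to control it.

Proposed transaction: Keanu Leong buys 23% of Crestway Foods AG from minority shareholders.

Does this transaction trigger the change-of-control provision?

No

The purchase changes only Keanu's holdings, so Keanu is the only person who could newly come to control Greywick.
Keanu holds 52% of Greywick, so Keanu controls Greywick.
So Keanu already controls Greywick before the transaction.
After the purchase, Keanu holds 23% of Crestway directly.
Keanu controlled Greywick already, so this is not a new person acquiring control; every other person's position is unchanged or reduced.
No new person acquires control, so the clause is not triggered.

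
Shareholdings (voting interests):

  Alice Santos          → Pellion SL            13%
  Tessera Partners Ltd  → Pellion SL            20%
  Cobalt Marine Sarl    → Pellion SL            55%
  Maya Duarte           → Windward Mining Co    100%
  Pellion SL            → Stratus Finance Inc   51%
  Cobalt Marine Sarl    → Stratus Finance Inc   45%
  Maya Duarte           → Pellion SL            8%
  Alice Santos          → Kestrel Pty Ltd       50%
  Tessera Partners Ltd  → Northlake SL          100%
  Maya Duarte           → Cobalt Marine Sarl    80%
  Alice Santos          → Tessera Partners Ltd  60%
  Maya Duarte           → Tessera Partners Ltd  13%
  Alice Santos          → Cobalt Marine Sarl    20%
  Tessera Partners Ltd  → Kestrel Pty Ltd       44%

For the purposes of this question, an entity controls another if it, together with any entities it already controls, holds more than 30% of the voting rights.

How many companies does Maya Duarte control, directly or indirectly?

Maya holds 80% of Cobalt, so Maya controls Cobalt.
Cobalt and Maya together hold 55% + 8% = 63% of Pellion, so Maya controls Pellion.
Maya holds 100% of Windward, so Maya controls Windward.
Pellion and Cobalt together hold 51% + 45% = 96% of Stratus, so Maya controls Stratus.
No other company's threshold is met.
Maya controls 4 companies.

4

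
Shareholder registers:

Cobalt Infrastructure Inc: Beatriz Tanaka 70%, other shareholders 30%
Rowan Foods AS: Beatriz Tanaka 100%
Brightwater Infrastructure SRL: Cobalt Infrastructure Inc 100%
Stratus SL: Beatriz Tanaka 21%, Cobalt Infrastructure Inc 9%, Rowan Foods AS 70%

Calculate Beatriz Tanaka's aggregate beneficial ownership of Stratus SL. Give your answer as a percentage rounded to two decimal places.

Beatriz reaches Stratus along 3 paths.
Direct stake: 21% = 21%.
Via Cobalt: 70% × 9% = 6.3%.
Via Rowan: 100% × 70% = 70%.
Total: 21% + 6.3% + 70% = 97.3%.
Rounded: 97.30%.

97.30%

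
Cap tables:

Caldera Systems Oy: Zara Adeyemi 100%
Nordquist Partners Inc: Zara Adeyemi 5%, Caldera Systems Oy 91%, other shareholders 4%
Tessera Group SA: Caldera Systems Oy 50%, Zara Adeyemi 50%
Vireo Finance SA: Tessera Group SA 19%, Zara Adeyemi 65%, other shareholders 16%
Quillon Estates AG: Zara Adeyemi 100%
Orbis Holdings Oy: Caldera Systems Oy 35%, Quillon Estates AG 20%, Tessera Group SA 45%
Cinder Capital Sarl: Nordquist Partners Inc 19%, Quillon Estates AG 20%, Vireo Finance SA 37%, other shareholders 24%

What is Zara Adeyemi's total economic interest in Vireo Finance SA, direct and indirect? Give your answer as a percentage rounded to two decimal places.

84.00%

Zara reaches Vireo along 3 paths.
Via Caldera → Tessera: 100% × 50% × 19% = 9.5%.
Via Tessera: 50% × 19% = 9.5%.
Direct stake: 65% = 65%.
Total: 9.5% + 9.5% + 65% = 84%.
Rounded: 84.00%.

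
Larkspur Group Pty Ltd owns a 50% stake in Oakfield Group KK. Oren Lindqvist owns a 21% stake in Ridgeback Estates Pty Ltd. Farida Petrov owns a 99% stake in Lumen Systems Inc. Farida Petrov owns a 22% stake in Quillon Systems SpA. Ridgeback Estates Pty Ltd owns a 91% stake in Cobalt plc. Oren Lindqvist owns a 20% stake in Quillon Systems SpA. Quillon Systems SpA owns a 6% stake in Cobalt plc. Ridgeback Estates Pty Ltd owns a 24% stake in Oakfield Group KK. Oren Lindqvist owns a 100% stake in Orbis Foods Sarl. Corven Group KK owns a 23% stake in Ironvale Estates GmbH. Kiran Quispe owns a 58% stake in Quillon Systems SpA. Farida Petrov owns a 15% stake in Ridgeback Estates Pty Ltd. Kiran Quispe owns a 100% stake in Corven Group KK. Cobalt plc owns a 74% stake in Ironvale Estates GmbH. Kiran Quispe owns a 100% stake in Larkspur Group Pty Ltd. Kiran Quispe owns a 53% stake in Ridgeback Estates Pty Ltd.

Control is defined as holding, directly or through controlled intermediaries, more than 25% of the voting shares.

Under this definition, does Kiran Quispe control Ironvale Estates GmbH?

Yes

Kiran holds 100% of Corven, so Kiran controls Corven.
Kiran holds 58% of Quillon, so Kiran controls Quillon.
Kiran holds 53% of Ridgeback, so Kiran controls Ridgeback.
Ridgeback and Quillon together hold 91% + 6% = 97% of Cobalt, so Kiran controls Cobalt.
Cobalt and Corven together hold 74% + 23% = 97% of Ironvale, so Kiran controls Ironvale.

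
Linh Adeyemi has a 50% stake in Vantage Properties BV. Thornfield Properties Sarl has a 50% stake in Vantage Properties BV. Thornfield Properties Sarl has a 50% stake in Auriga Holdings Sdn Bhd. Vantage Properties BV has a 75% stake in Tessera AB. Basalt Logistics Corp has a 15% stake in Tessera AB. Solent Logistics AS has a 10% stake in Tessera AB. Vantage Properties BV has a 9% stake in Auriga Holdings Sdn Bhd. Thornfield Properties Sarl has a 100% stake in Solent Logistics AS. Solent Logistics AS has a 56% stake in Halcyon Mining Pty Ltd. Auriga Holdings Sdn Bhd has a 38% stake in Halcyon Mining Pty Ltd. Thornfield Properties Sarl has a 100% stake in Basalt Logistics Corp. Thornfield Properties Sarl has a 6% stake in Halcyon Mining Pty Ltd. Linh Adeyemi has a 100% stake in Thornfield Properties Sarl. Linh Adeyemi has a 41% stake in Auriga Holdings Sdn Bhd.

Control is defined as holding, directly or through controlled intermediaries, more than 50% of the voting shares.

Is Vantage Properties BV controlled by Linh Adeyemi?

Linh holds 100% of Thornfield, so Linh controls Thornfield.
Linh and Thornfield together hold 50% + 50% = 100% of Vantage, so Linh controls Vantage.

Yes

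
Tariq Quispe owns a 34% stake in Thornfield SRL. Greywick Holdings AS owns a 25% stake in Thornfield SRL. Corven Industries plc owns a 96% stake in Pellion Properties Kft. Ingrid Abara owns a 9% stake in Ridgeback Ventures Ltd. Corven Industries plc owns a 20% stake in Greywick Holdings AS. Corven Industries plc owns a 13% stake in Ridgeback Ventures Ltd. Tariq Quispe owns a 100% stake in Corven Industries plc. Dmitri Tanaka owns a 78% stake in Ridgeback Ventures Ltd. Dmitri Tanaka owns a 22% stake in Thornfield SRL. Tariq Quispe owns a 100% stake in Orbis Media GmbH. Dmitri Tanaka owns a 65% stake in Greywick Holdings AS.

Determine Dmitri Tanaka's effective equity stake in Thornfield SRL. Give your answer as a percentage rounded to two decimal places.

38.25%

Dmitri reaches Thornfield along 2 paths.
Via Greywick: 65% × 25% = 16.25%.
Direct stake: 22% = 22%.
Total: 16.25% + 22% = 38.25%.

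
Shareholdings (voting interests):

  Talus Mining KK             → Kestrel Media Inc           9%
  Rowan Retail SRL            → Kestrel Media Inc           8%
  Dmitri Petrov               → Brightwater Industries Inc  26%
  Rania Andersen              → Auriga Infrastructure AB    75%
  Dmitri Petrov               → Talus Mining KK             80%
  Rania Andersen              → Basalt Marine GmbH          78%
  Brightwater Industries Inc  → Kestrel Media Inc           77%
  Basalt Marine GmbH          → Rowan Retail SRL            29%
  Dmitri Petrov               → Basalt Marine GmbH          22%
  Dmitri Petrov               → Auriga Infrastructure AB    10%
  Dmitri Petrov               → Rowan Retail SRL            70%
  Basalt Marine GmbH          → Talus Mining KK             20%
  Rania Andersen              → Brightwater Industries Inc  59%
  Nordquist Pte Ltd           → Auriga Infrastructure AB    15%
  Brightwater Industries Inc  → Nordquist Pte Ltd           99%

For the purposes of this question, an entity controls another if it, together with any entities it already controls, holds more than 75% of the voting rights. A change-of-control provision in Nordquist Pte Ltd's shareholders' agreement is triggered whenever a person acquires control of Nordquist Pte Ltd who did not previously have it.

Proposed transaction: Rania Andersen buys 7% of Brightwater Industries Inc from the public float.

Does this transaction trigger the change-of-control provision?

No

The purchase changes only Rania's holdings, so Rania is the only person who could newly come to control Nordquist.
Rania holds 78% of Basalt, so Rania controls Basalt.
Neither Rania nor any entity Rania controls holds any voting interest in Nordquist.
So before the transaction, Rania does not control Nordquist.
After the purchase, Rania's direct stake in Brightwater rises to 59% + 7% = 66%.
Rania's side now holds 66% of Brightwater, not > 75%, so Rania still does not control Brightwater.
After the transaction, neither Rania nor any entity Rania controls holds a voting interest in Nordquist, so Rania still does not control it.
No new person acquires control, so the clause is not triggered.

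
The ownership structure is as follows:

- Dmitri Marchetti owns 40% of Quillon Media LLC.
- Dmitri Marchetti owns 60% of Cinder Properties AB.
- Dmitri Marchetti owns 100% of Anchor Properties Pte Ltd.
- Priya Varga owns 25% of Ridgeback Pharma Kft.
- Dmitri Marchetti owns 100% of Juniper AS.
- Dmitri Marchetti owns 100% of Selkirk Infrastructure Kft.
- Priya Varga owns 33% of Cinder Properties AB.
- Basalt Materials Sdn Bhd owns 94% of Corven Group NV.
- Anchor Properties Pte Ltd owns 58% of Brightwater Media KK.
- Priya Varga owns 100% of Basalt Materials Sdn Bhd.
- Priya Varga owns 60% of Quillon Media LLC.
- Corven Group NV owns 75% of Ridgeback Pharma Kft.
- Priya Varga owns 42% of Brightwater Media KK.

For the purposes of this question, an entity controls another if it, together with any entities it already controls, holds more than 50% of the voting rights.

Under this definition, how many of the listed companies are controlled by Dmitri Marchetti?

Dmitri holds 100% of Anchor, so Dmitri controls Anchor.
Dmitri holds 60% of Cinder, so Dmitri controls Cinder.
Dmitri holds 100% of Selkirk, so Dmitri controls Selkirk.
Dmitri holds 100% of Juniper, so Dmitri controls Juniper.
Anchor holds 58% of Brightwater, so Dmitri controls Brightwater.
No other company's threshold is met.
Dmitri controls 5 companies.

5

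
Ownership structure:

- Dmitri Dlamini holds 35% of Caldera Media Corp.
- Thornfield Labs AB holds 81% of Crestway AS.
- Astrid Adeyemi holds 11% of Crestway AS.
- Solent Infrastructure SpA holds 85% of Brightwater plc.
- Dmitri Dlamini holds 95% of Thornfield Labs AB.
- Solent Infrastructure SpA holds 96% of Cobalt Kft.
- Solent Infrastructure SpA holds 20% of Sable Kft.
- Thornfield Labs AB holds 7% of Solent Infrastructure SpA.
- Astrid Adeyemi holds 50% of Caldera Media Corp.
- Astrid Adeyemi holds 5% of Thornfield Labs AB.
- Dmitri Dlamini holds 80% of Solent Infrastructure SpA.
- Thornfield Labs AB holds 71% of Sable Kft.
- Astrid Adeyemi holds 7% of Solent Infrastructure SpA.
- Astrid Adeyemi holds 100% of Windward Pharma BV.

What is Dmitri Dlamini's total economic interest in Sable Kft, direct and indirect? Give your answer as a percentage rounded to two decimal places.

Dmitri reaches Sable along 3 paths.
Via Thornfield: 95% × 71% = 67.45%.
Via Thornfield → Solent: 95% × 7% × 20% = 1.33%.
Via Solent: 80% × 20% = 16%.
Total: 67.45% + 1.33% + 16% = 84.78%.

84.78%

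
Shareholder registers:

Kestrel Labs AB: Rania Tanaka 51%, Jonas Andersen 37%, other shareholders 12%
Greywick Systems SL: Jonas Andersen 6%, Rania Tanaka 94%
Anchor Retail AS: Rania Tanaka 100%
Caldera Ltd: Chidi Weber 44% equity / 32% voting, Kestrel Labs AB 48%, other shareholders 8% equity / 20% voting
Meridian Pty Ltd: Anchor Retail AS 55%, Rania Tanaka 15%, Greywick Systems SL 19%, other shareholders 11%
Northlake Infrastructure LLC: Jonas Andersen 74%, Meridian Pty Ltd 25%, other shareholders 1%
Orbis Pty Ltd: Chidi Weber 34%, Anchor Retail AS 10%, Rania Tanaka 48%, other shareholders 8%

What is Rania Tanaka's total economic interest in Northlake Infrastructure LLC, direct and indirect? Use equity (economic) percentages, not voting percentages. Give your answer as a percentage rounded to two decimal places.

Rania reaches Northlake along 3 paths.
Via Anchor → Meridian: 100% × 55% × 25% = 13.75%.
Via Meridian: 15% × 25% = 3.75%.
Via Greywick → Meridian: 94% × 19% × 25% = 4.465%.
Total: 13.75% + 3.75% + 4.465% = 21.965%.
Rounded: 21.97%.

21.97%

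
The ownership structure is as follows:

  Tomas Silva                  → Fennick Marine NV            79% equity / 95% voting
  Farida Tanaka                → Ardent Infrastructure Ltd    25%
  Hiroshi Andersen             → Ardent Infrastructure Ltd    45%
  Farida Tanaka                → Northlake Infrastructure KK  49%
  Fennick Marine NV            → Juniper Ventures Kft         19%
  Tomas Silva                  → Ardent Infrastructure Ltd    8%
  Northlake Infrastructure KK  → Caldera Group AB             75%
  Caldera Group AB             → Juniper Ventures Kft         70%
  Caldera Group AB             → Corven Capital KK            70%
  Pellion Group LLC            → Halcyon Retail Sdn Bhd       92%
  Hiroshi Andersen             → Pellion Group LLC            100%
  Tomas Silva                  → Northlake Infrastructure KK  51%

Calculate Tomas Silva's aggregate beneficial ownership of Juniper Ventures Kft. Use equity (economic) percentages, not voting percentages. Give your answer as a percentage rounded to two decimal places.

Tomas reaches Juniper along 2 paths.
Via Northlake → Caldera: 51% × 75% × 70% = 26.775%.
Via Fennick: 79% × 19% = 15.01%.
Total: 26.775% + 15.01% = 41.785%.
Rounded: 41.79%.

41.79%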